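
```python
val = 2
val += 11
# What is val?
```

Answer: 13

Derivation:
Trace (tracking val):
val = 2  # -> val = 2
val += 11  # -> val = 13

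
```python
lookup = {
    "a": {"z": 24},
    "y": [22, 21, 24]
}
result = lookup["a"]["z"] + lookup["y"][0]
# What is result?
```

Answer: 46

Derivation:
Trace (tracking result):
lookup = {'a': {'z': 24}, 'y': [22, 21, 24]}  # -> lookup = {'a': {'z': 24}, 'y': [22, 21, 24]}
result = lookup['a']['z'] + lookup['y'][0]  # -> result = 46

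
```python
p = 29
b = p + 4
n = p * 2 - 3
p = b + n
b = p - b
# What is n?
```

Answer: 55

Derivation:
Trace (tracking n):
p = 29  # -> p = 29
b = p + 4  # -> b = 33
n = p * 2 - 3  # -> n = 55
p = b + n  # -> p = 88
b = p - b  # -> b = 55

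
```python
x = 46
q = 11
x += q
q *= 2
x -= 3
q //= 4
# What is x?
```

Answer: 54

Derivation:
Trace (tracking x):
x = 46  # -> x = 46
q = 11  # -> q = 11
x += q  # -> x = 57
q *= 2  # -> q = 22
x -= 3  # -> x = 54
q //= 4  # -> q = 5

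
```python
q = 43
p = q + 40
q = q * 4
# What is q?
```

Trace (tracking q):
q = 43  # -> q = 43
p = q + 40  # -> p = 83
q = q * 4  # -> q = 172

Answer: 172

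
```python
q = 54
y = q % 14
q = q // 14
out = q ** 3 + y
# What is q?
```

Trace (tracking q):
q = 54  # -> q = 54
y = q % 14  # -> y = 12
q = q // 14  # -> q = 3
out = q ** 3 + y  # -> out = 39

Answer: 3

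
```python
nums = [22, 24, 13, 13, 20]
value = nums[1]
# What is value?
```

Trace (tracking value):
nums = [22, 24, 13, 13, 20]  # -> nums = [22, 24, 13, 13, 20]
value = nums[1]  # -> value = 24

Answer: 24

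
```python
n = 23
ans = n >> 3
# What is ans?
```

Answer: 2

Derivation:
Trace (tracking ans):
n = 23  # -> n = 23
ans = n >> 3  # -> ans = 2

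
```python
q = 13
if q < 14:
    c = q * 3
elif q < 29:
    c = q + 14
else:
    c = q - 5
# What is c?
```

Answer: 39

Derivation:
Trace (tracking c):
q = 13  # -> q = 13
if q < 14:  # condition is True
    c = q * 3  # -> c = 39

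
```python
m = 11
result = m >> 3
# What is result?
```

Trace (tracking result):
m = 11  # -> m = 11
result = m >> 3  # -> result = 1

Answer: 1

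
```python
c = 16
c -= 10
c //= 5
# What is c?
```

Trace (tracking c):
c = 16  # -> c = 16
c -= 10  # -> c = 6
c //= 5  # -> c = 1

Answer: 1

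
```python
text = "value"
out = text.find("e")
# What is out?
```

Trace (tracking out):
text = 'value'  # -> text = 'value'
out = text.find('e')  # -> out = 4

Answer: 4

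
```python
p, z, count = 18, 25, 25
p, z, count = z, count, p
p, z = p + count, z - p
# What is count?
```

Trace (tracking count):
p, z, count = (18, 25, 25)  # -> p = 18, z = 25, count = 25
p, z, count = (z, count, p)  # -> p = 25, z = 25, count = 18
p, z = (p + count, z - p)  # -> p = 43, z = 0

Answer: 18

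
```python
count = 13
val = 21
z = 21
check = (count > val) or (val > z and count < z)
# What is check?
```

Trace (tracking check):
count = 13  # -> count = 13
val = 21  # -> val = 21
z = 21  # -> z = 21
check = count > val or (val > z and count < z)  # -> check = False

Answer: False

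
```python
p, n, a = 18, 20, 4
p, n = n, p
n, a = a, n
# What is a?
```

Trace (tracking a):
p, n, a = (18, 20, 4)  # -> p = 18, n = 20, a = 4
p, n = (n, p)  # -> p = 20, n = 18
n, a = (a, n)  # -> n = 4, a = 18

Answer: 18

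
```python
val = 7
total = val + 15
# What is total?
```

Trace (tracking total):
val = 7  # -> val = 7
total = val + 15  # -> total = 22

Answer: 22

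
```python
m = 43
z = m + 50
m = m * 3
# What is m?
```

Trace (tracking m):
m = 43  # -> m = 43
z = m + 50  # -> z = 93
m = m * 3  # -> m = 129

Answer: 129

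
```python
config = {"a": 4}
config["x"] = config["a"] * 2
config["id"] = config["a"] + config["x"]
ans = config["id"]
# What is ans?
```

Answer: 12

Derivation:
Trace (tracking ans):
config = {'a': 4}  # -> config = {'a': 4}
config['x'] = config['a'] * 2  # -> config = {'a': 4, 'x': 8}
config['id'] = config['a'] + config['x']  # -> config = {'a': 4, 'x': 8, 'id': 12}
ans = config['id']  # -> ans = 12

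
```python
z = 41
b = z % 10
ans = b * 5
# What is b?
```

Trace (tracking b):
z = 41  # -> z = 41
b = z % 10  # -> b = 1
ans = b * 5  # -> ans = 5

Answer: 1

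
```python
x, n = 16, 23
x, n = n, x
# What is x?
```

Trace (tracking x):
x, n = (16, 23)  # -> x = 16, n = 23
x, n = (n, x)  # -> x = 23, n = 16

Answer: 23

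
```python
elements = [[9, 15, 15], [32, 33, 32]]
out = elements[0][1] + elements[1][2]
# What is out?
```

Answer: 47

Derivation:
Trace (tracking out):
elements = [[9, 15, 15], [32, 33, 32]]  # -> elements = [[9, 15, 15], [32, 33, 32]]
out = elements[0][1] + elements[1][2]  # -> out = 47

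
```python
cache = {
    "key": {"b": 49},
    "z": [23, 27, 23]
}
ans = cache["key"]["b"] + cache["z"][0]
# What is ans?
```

Answer: 72

Derivation:
Trace (tracking ans):
cache = {'key': {'b': 49}, 'z': [23, 27, 23]}  # -> cache = {'key': {'b': 49}, 'z': [23, 27, 23]}
ans = cache['key']['b'] + cache['z'][0]  # -> ans = 72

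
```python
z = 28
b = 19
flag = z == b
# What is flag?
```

Answer: False

Derivation:
Trace (tracking flag):
z = 28  # -> z = 28
b = 19  # -> b = 19
flag = z == b  # -> flag = False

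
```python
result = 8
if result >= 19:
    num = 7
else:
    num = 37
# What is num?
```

Answer: 37

Derivation:
Trace (tracking num):
result = 8  # -> result = 8
if result >= 19:  # condition is False
else:
    num = 37  # -> num = 37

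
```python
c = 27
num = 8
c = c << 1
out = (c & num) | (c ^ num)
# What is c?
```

Answer: 54

Derivation:
Trace (tracking c):
c = 27  # -> c = 27
num = 8  # -> num = 8
c = c << 1  # -> c = 54
out = c & num | c ^ num  # -> out = 62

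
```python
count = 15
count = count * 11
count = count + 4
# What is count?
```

Answer: 169

Derivation:
Trace (tracking count):
count = 15  # -> count = 15
count = count * 11  # -> count = 165
count = count + 4  # -> count = 169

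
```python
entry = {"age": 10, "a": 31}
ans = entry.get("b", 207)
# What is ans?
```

Trace (tracking ans):
entry = {'age': 10, 'a': 31}  # -> entry = {'age': 10, 'a': 31}
ans = entry.get('b', 207)  # -> ans = 207

Answer: 207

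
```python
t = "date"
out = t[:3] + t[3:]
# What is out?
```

Answer: 'date'

Derivation:
Trace (tracking out):
t = 'date'  # -> t = 'date'
out = t[:3] + t[3:]  # -> out = 'date'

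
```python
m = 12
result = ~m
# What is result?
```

Trace (tracking result):
m = 12  # -> m = 12
result = ~m  # -> result = -13

Answer: -13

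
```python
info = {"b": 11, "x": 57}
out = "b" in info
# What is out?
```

Answer: True

Derivation:
Trace (tracking out):
info = {'b': 11, 'x': 57}  # -> info = {'b': 11, 'x': 57}
out = 'b' in info  # -> out = True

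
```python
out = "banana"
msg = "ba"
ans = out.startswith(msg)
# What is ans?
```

Trace (tracking ans):
out = 'banana'  # -> out = 'banana'
msg = 'ba'  # -> msg = 'ba'
ans = out.startswith(msg)  # -> ans = True

Answer: True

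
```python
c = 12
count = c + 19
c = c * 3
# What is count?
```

Answer: 31

Derivation:
Trace (tracking count):
c = 12  # -> c = 12
count = c + 19  # -> count = 31
c = c * 3  # -> c = 36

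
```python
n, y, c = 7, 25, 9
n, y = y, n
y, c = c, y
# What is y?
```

Answer: 9

Derivation:
Trace (tracking y):
n, y, c = (7, 25, 9)  # -> n = 7, y = 25, c = 9
n, y = (y, n)  # -> n = 25, y = 7
y, c = (c, y)  # -> y = 9, c = 7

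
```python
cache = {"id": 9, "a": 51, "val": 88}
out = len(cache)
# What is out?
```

Answer: 3

Derivation:
Trace (tracking out):
cache = {'id': 9, 'a': 51, 'val': 88}  # -> cache = {'id': 9, 'a': 51, 'val': 88}
out = len(cache)  # -> out = 3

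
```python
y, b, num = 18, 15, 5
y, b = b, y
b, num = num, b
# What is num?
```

Answer: 18

Derivation:
Trace (tracking num):
y, b, num = (18, 15, 5)  # -> y = 18, b = 15, num = 5
y, b = (b, y)  # -> y = 15, b = 18
b, num = (num, b)  # -> b = 5, num = 18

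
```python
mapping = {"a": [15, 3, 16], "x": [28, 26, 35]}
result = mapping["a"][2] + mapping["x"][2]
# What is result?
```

Answer: 51

Derivation:
Trace (tracking result):
mapping = {'a': [15, 3, 16], 'x': [28, 26, 35]}  # -> mapping = {'a': [15, 3, 16], 'x': [28, 26, 35]}
result = mapping['a'][2] + mapping['x'][2]  # -> result = 51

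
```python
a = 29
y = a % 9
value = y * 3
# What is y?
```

Answer: 2

Derivation:
Trace (tracking y):
a = 29  # -> a = 29
y = a % 9  # -> y = 2
value = y * 3  # -> value = 6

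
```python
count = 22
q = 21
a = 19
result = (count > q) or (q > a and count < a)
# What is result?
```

Answer: True

Derivation:
Trace (tracking result):
count = 22  # -> count = 22
q = 21  # -> q = 21
a = 19  # -> a = 19
result = count > q or (q > a and count < a)  # -> result = True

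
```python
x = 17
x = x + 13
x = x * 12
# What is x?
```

Answer: 360

Derivation:
Trace (tracking x):
x = 17  # -> x = 17
x = x + 13  # -> x = 30
x = x * 12  # -> x = 360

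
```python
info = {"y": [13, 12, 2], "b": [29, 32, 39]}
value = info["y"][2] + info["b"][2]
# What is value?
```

Answer: 41

Derivation:
Trace (tracking value):
info = {'y': [13, 12, 2], 'b': [29, 32, 39]}  # -> info = {'y': [13, 12, 2], 'b': [29, 32, 39]}
value = info['y'][2] + info['b'][2]  # -> value = 41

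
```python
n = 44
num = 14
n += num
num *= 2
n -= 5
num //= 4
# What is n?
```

Answer: 53

Derivation:
Trace (tracking n):
n = 44  # -> n = 44
num = 14  # -> num = 14
n += num  # -> n = 58
num *= 2  # -> num = 28
n -= 5  # -> n = 53
num //= 4  # -> num = 7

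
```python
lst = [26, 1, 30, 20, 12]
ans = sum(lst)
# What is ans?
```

Answer: 89

Derivation:
Trace (tracking ans):
lst = [26, 1, 30, 20, 12]  # -> lst = [26, 1, 30, 20, 12]
ans = sum(lst)  # -> ans = 89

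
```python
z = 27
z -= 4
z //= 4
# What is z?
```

Trace (tracking z):
z = 27  # -> z = 27
z -= 4  # -> z = 23
z //= 4  # -> z = 5

Answer: 5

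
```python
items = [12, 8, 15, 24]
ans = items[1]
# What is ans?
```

Answer: 8

Derivation:
Trace (tracking ans):
items = [12, 8, 15, 24]  # -> items = [12, 8, 15, 24]
ans = items[1]  # -> ans = 8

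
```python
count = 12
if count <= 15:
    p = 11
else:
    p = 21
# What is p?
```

Trace (tracking p):
count = 12  # -> count = 12
if count <= 15:  # condition is True
    p = 11  # -> p = 11

Answer: 11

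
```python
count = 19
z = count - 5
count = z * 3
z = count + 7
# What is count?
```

Answer: 42

Derivation:
Trace (tracking count):
count = 19  # -> count = 19
z = count - 5  # -> z = 14
count = z * 3  # -> count = 42
z = count + 7  # -> z = 49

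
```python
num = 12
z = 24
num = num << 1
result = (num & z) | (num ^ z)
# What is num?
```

Answer: 24

Derivation:
Trace (tracking num):
num = 12  # -> num = 12
z = 24  # -> z = 24
num = num << 1  # -> num = 24
result = num & z | num ^ z  # -> result = 24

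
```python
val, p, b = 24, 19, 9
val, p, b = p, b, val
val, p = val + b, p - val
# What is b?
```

Trace (tracking b):
val, p, b = (24, 19, 9)  # -> val = 24, p = 19, b = 9
val, p, b = (p, b, val)  # -> val = 19, p = 9, b = 24
val, p = (val + b, p - val)  # -> val = 43, p = -10

Answer: 24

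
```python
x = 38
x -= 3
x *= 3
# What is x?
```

Answer: 105

Derivation:
Trace (tracking x):
x = 38  # -> x = 38
x -= 3  # -> x = 35
x *= 3  # -> x = 105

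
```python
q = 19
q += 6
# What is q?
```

Trace (tracking q):
q = 19  # -> q = 19
q += 6  # -> q = 25

Answer: 25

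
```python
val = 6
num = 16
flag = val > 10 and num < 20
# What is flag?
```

Answer: False

Derivation:
Trace (tracking flag):
val = 6  # -> val = 6
num = 16  # -> num = 16
flag = val > 10 and num < 20  # -> flag = False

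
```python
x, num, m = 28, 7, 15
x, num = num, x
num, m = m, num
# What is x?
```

Trace (tracking x):
x, num, m = (28, 7, 15)  # -> x = 28, num = 7, m = 15
x, num = (num, x)  # -> x = 7, num = 28
num, m = (m, num)  # -> num = 15, m = 28

Answer: 7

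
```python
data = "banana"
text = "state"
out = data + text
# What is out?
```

Trace (tracking out):
data = 'banana'  # -> data = 'banana'
text = 'state'  # -> text = 'state'
out = data + text  # -> out = 'bananastate'

Answer: 'bananastate'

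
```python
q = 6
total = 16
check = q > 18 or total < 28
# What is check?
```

Trace (tracking check):
q = 6  # -> q = 6
total = 16  # -> total = 16
check = q > 18 or total < 28  # -> check = True

Answer: True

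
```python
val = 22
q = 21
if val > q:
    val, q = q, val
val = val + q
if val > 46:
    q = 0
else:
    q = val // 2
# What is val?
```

Trace (tracking val):
val = 22  # -> val = 22
q = 21  # -> q = 21
if val > q:  # condition is True
    val, q = (q, val)  # -> val = 21, q = 22
val = val + q  # -> val = 43
if val > 46:  # condition is False
else:
    q = val // 2  # -> q = 21

Answer: 43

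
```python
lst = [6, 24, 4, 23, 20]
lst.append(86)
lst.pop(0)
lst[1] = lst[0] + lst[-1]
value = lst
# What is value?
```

Answer: [24, 110, 23, 20, 86]

Derivation:
Trace (tracking value):
lst = [6, 24, 4, 23, 20]  # -> lst = [6, 24, 4, 23, 20]
lst.append(86)  # -> lst = [6, 24, 4, 23, 20, 86]
lst.pop(0)  # -> lst = [24, 4, 23, 20, 86]
lst[1] = lst[0] + lst[-1]  # -> lst = [24, 110, 23, 20, 86]
value = lst  # -> value = [24, 110, 23, 20, 86]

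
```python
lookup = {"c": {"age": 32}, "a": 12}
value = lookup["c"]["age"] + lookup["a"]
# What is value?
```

Answer: 44

Derivation:
Trace (tracking value):
lookup = {'c': {'age': 32}, 'a': 12}  # -> lookup = {'c': {'age': 32}, 'a': 12}
value = lookup['c']['age'] + lookup['a']  # -> value = 44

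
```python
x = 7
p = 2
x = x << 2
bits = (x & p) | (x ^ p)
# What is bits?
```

Answer: 30

Derivation:
Trace (tracking bits):
x = 7  # -> x = 7
p = 2  # -> p = 2
x = x << 2  # -> x = 28
bits = x & p | x ^ p  # -> bits = 30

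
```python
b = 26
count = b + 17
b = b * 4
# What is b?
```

Answer: 104

Derivation:
Trace (tracking b):
b = 26  # -> b = 26
count = b + 17  # -> count = 43
b = b * 4  # -> b = 104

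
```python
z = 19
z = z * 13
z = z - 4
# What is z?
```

Trace (tracking z):
z = 19  # -> z = 19
z = z * 13  # -> z = 247
z = z - 4  # -> z = 243

Answer: 243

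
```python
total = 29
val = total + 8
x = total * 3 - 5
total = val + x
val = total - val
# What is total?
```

Answer: 119

Derivation:
Trace (tracking total):
total = 29  # -> total = 29
val = total + 8  # -> val = 37
x = total * 3 - 5  # -> x = 82
total = val + x  # -> total = 119
val = total - val  # -> val = 82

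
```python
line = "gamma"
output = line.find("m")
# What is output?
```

Trace (tracking output):
line = 'gamma'  # -> line = 'gamma'
output = line.find('m')  # -> output = 2

Answer: 2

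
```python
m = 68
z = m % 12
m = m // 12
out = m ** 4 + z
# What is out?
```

Answer: 633

Derivation:
Trace (tracking out):
m = 68  # -> m = 68
z = m % 12  # -> z = 8
m = m // 12  # -> m = 5
out = m ** 4 + z  # -> out = 633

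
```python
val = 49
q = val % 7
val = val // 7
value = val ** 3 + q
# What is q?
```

Trace (tracking q):
val = 49  # -> val = 49
q = val % 7  # -> q = 0
val = val // 7  # -> val = 7
value = val ** 3 + q  # -> value = 343

Answer: 0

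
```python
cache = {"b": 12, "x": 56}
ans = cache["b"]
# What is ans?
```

Answer: 12

Derivation:
Trace (tracking ans):
cache = {'b': 12, 'x': 56}  # -> cache = {'b': 12, 'x': 56}
ans = cache['b']  # -> ans = 12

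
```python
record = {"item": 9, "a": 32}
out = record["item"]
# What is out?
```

Answer: 9

Derivation:
Trace (tracking out):
record = {'item': 9, 'a': 32}  # -> record = {'item': 9, 'a': 32}
out = record['item']  # -> out = 9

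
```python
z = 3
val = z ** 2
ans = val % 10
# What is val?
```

Trace (tracking val):
z = 3  # -> z = 3
val = z ** 2  # -> val = 9
ans = val % 10  # -> ans = 9

Answer: 9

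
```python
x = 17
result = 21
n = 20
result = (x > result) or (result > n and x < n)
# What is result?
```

Answer: True

Derivation:
Trace (tracking result):
x = 17  # -> x = 17
result = 21  # -> result = 21
n = 20  # -> n = 20
result = x > result or (result > n and x < n)  # -> result = True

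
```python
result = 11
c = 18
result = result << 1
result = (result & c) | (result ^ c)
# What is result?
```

Answer: 22

Derivation:
Trace (tracking result):
result = 11  # -> result = 11
c = 18  # -> c = 18
result = result << 1  # -> result = 22
result = result & c | result ^ c  # -> result = 22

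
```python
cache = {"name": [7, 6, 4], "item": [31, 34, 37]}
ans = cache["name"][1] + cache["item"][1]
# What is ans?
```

Trace (tracking ans):
cache = {'name': [7, 6, 4], 'item': [31, 34, 37]}  # -> cache = {'name': [7, 6, 4], 'item': [31, 34, 37]}
ans = cache['name'][1] + cache['item'][1]  # -> ans = 40

Answer: 40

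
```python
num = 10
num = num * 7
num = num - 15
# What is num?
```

Answer: 55

Derivation:
Trace (tracking num):
num = 10  # -> num = 10
num = num * 7  # -> num = 70
num = num - 15  # -> num = 55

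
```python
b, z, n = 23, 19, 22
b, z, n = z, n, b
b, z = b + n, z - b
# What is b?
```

Trace (tracking b):
b, z, n = (23, 19, 22)  # -> b = 23, z = 19, n = 22
b, z, n = (z, n, b)  # -> b = 19, z = 22, n = 23
b, z = (b + n, z - b)  # -> b = 42, z = 3

Answer: 42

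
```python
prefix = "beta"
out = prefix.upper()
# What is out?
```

Trace (tracking out):
prefix = 'beta'  # -> prefix = 'beta'
out = prefix.upper()  # -> out = 'BETA'

Answer: 'BETA'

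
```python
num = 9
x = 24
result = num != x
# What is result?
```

Trace (tracking result):
num = 9  # -> num = 9
x = 24  # -> x = 24
result = num != x  # -> result = True

Answer: True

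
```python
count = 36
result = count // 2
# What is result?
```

Answer: 18

Derivation:
Trace (tracking result):
count = 36  # -> count = 36
result = count // 2  # -> result = 18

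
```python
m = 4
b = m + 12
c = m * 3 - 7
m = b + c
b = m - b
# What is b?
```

Answer: 5

Derivation:
Trace (tracking b):
m = 4  # -> m = 4
b = m + 12  # -> b = 16
c = m * 3 - 7  # -> c = 5
m = b + c  # -> m = 21
b = m - b  # -> b = 5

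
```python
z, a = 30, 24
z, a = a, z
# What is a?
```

Answer: 30

Derivation:
Trace (tracking a):
z, a = (30, 24)  # -> z = 30, a = 24
z, a = (a, z)  # -> z = 24, a = 30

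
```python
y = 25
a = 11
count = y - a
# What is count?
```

Answer: 14

Derivation:
Trace (tracking count):
y = 25  # -> y = 25
a = 11  # -> a = 11
count = y - a  # -> count = 14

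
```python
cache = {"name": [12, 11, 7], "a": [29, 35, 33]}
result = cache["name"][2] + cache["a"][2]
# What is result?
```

Trace (tracking result):
cache = {'name': [12, 11, 7], 'a': [29, 35, 33]}  # -> cache = {'name': [12, 11, 7], 'a': [29, 35, 33]}
result = cache['name'][2] + cache['a'][2]  # -> result = 40

Answer: 40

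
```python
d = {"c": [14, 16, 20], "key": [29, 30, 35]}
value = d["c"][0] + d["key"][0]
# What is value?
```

Trace (tracking value):
d = {'c': [14, 16, 20], 'key': [29, 30, 35]}  # -> d = {'c': [14, 16, 20], 'key': [29, 30, 35]}
value = d['c'][0] + d['key'][0]  # -> value = 43

Answer: 43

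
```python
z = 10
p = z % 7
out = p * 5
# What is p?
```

Answer: 3

Derivation:
Trace (tracking p):
z = 10  # -> z = 10
p = z % 7  # -> p = 3
out = p * 5  # -> out = 15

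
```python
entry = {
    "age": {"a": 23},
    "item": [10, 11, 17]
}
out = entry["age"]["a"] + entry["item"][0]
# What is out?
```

Answer: 33

Derivation:
Trace (tracking out):
entry = {'age': {'a': 23}, 'item': [10, 11, 17]}  # -> entry = {'age': {'a': 23}, 'item': [10, 11, 17]}
out = entry['age']['a'] + entry['item'][0]  # -> out = 33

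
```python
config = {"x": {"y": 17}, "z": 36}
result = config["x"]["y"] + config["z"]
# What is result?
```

Answer: 53

Derivation:
Trace (tracking result):
config = {'x': {'y': 17}, 'z': 36}  # -> config = {'x': {'y': 17}, 'z': 36}
result = config['x']['y'] + config['z']  # -> result = 53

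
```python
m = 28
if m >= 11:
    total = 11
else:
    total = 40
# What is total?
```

Trace (tracking total):
m = 28  # -> m = 28
if m >= 11:  # condition is True
    total = 11  # -> total = 11

Answer: 11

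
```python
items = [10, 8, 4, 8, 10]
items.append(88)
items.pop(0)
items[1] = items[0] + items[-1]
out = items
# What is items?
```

Trace (tracking items):
items = [10, 8, 4, 8, 10]  # -> items = [10, 8, 4, 8, 10]
items.append(88)  # -> items = [10, 8, 4, 8, 10, 88]
items.pop(0)  # -> items = [8, 4, 8, 10, 88]
items[1] = items[0] + items[-1]  # -> items = [8, 96, 8, 10, 88]
out = items  # -> out = [8, 96, 8, 10, 88]

Answer: [8, 96, 8, 10, 88]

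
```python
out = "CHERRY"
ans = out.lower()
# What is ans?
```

Answer: 'cherry'

Derivation:
Trace (tracking ans):
out = 'CHERRY'  # -> out = 'CHERRY'
ans = out.lower()  # -> ans = 'cherry'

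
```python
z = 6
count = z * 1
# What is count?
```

Answer: 6

Derivation:
Trace (tracking count):
z = 6  # -> z = 6
count = z * 1  # -> count = 6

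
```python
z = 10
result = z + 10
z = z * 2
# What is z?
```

Answer: 20

Derivation:
Trace (tracking z):
z = 10  # -> z = 10
result = z + 10  # -> result = 20
z = z * 2  # -> z = 20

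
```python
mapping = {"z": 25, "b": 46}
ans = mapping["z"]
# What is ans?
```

Answer: 25

Derivation:
Trace (tracking ans):
mapping = {'z': 25, 'b': 46}  # -> mapping = {'z': 25, 'b': 46}
ans = mapping['z']  # -> ans = 25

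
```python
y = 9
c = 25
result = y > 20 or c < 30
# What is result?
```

Trace (tracking result):
y = 9  # -> y = 9
c = 25  # -> c = 25
result = y > 20 or c < 30  # -> result = True

Answer: True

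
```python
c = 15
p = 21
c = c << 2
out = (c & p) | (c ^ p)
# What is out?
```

Answer: 61

Derivation:
Trace (tracking out):
c = 15  # -> c = 15
p = 21  # -> p = 21
c = c << 2  # -> c = 60
out = c & p | c ^ p  # -> out = 61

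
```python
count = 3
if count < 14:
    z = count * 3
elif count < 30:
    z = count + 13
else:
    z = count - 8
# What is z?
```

Answer: 9

Derivation:
Trace (tracking z):
count = 3  # -> count = 3
if count < 14:  # condition is True
    z = count * 3  # -> z = 9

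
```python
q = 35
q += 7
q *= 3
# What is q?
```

Trace (tracking q):
q = 35  # -> q = 35
q += 7  # -> q = 42
q *= 3  # -> q = 126

Answer: 126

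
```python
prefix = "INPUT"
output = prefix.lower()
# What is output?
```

Answer: 'input'

Derivation:
Trace (tracking output):
prefix = 'INPUT'  # -> prefix = 'INPUT'
output = prefix.lower()  # -> output = 'input'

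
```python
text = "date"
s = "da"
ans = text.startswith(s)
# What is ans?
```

Answer: True

Derivation:
Trace (tracking ans):
text = 'date'  # -> text = 'date'
s = 'da'  # -> s = 'da'
ans = text.startswith(s)  # -> ans = True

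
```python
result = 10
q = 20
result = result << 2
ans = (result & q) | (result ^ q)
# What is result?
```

Answer: 40

Derivation:
Trace (tracking result):
result = 10  # -> result = 10
q = 20  # -> q = 20
result = result << 2  # -> result = 40
ans = result & q | result ^ q  # -> ans = 60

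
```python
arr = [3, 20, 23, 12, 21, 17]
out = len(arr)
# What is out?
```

Answer: 6

Derivation:
Trace (tracking out):
arr = [3, 20, 23, 12, 21, 17]  # -> arr = [3, 20, 23, 12, 21, 17]
out = len(arr)  # -> out = 6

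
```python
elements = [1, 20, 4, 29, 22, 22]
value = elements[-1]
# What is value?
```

Answer: 22

Derivation:
Trace (tracking value):
elements = [1, 20, 4, 29, 22, 22]  # -> elements = [1, 20, 4, 29, 22, 22]
value = elements[-1]  # -> value = 22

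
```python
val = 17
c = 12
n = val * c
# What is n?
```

Answer: 204

Derivation:
Trace (tracking n):
val = 17  # -> val = 17
c = 12  # -> c = 12
n = val * c  # -> n = 204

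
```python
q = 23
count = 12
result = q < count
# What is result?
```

Answer: False

Derivation:
Trace (tracking result):
q = 23  # -> q = 23
count = 12  # -> count = 12
result = q < count  # -> result = False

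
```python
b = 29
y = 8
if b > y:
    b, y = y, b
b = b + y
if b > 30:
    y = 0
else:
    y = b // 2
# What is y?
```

Trace (tracking y):
b = 29  # -> b = 29
y = 8  # -> y = 8
if b > y:  # condition is True
    b, y = (y, b)  # -> b = 8, y = 29
b = b + y  # -> b = 37
if b > 30:  # condition is True
    y = 0  # -> y = 0

Answer: 0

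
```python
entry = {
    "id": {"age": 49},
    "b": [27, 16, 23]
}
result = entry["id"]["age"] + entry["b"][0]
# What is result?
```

Answer: 76

Derivation:
Trace (tracking result):
entry = {'id': {'age': 49}, 'b': [27, 16, 23]}  # -> entry = {'id': {'age': 49}, 'b': [27, 16, 23]}
result = entry['id']['age'] + entry['b'][0]  # -> result = 76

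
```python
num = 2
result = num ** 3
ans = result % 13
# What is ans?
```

Trace (tracking ans):
num = 2  # -> num = 2
result = num ** 3  # -> result = 8
ans = result % 13  # -> ans = 8

Answer: 8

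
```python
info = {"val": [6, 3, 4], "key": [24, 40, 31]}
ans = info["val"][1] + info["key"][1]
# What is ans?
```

Answer: 43

Derivation:
Trace (tracking ans):
info = {'val': [6, 3, 4], 'key': [24, 40, 31]}  # -> info = {'val': [6, 3, 4], 'key': [24, 40, 31]}
ans = info['val'][1] + info['key'][1]  # -> ans = 43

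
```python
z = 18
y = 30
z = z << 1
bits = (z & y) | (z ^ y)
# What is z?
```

Answer: 36

Derivation:
Trace (tracking z):
z = 18  # -> z = 18
y = 30  # -> y = 30
z = z << 1  # -> z = 36
bits = z & y | z ^ y  # -> bits = 62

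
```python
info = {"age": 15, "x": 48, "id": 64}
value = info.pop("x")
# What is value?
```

Answer: 48

Derivation:
Trace (tracking value):
info = {'age': 15, 'x': 48, 'id': 64}  # -> info = {'age': 15, 'x': 48, 'id': 64}
value = info.pop('x')  # -> value = 48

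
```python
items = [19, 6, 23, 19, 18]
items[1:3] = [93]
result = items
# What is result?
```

Answer: [19, 93, 19, 18]

Derivation:
Trace (tracking result):
items = [19, 6, 23, 19, 18]  # -> items = [19, 6, 23, 19, 18]
items[1:3] = [93]  # -> items = [19, 93, 19, 18]
result = items  # -> result = [19, 93, 19, 18]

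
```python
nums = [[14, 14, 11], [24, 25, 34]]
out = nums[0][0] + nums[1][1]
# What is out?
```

Trace (tracking out):
nums = [[14, 14, 11], [24, 25, 34]]  # -> nums = [[14, 14, 11], [24, 25, 34]]
out = nums[0][0] + nums[1][1]  # -> out = 39

Answer: 39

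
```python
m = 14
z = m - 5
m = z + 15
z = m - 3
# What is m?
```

Answer: 24

Derivation:
Trace (tracking m):
m = 14  # -> m = 14
z = m - 5  # -> z = 9
m = z + 15  # -> m = 24
z = m - 3  # -> z = 21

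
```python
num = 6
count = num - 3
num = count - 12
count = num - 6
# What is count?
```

Answer: -15

Derivation:
Trace (tracking count):
num = 6  # -> num = 6
count = num - 3  # -> count = 3
num = count - 12  # -> num = -9
count = num - 6  # -> count = -15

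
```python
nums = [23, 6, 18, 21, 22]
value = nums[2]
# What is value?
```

Trace (tracking value):
nums = [23, 6, 18, 21, 22]  # -> nums = [23, 6, 18, 21, 22]
value = nums[2]  # -> value = 18

Answer: 18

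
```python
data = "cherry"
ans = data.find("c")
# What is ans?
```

Trace (tracking ans):
data = 'cherry'  # -> data = 'cherry'
ans = data.find('c')  # -> ans = 0

Answer: 0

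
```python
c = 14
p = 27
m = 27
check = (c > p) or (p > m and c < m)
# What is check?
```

Trace (tracking check):
c = 14  # -> c = 14
p = 27  # -> p = 27
m = 27  # -> m = 27
check = c > p or (p > m and c < m)  # -> check = False

Answer: False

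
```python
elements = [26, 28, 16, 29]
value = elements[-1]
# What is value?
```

Trace (tracking value):
elements = [26, 28, 16, 29]  # -> elements = [26, 28, 16, 29]
value = elements[-1]  # -> value = 29

Answer: 29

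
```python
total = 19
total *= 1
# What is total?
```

Trace (tracking total):
total = 19  # -> total = 19
total *= 1  # -> total = 19

Answer: 19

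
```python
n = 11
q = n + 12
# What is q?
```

Answer: 23

Derivation:
Trace (tracking q):
n = 11  # -> n = 11
q = n + 12  # -> q = 23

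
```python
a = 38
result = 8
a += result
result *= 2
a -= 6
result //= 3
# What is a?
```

Trace (tracking a):
a = 38  # -> a = 38
result = 8  # -> result = 8
a += result  # -> a = 46
result *= 2  # -> result = 16
a -= 6  # -> a = 40
result //= 3  # -> result = 5

Answer: 40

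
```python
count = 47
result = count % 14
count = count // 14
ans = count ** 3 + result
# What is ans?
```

Trace (tracking ans):
count = 47  # -> count = 47
result = count % 14  # -> result = 5
count = count // 14  # -> count = 3
ans = count ** 3 + result  # -> ans = 32

Answer: 32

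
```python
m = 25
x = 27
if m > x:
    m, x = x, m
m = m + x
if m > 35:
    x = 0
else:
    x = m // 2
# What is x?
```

Trace (tracking x):
m = 25  # -> m = 25
x = 27  # -> x = 27
if m > x:  # condition is False
m = m + x  # -> m = 52
if m > 35:  # condition is True
    x = 0  # -> x = 0

Answer: 0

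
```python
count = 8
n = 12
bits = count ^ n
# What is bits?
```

Answer: 4

Derivation:
Trace (tracking bits):
count = 8  # -> count = 8
n = 12  # -> n = 12
bits = count ^ n  # -> bits = 4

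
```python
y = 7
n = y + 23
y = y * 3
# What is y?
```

Answer: 21

Derivation:
Trace (tracking y):
y = 7  # -> y = 7
n = y + 23  # -> n = 30
y = y * 3  # -> y = 21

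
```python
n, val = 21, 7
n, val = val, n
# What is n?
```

Trace (tracking n):
n, val = (21, 7)  # -> n = 21, val = 7
n, val = (val, n)  # -> n = 7, val = 21

Answer: 7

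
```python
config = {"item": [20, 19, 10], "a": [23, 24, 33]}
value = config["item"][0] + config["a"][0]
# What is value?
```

Trace (tracking value):
config = {'item': [20, 19, 10], 'a': [23, 24, 33]}  # -> config = {'item': [20, 19, 10], 'a': [23, 24, 33]}
value = config['item'][0] + config['a'][0]  # -> value = 43

Answer: 43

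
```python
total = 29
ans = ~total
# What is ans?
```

Answer: -30

Derivation:
Trace (tracking ans):
total = 29  # -> total = 29
ans = ~total  # -> ans = -30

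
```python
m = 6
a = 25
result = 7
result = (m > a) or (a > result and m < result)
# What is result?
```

Answer: True

Derivation:
Trace (tracking result):
m = 6  # -> m = 6
a = 25  # -> a = 25
result = 7  # -> result = 7
result = m > a or (a > result and m < result)  # -> result = True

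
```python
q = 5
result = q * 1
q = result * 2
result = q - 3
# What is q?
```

Answer: 10

Derivation:
Trace (tracking q):
q = 5  # -> q = 5
result = q * 1  # -> result = 5
q = result * 2  # -> q = 10
result = q - 3  # -> result = 7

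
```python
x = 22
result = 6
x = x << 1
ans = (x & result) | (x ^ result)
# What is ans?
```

Trace (tracking ans):
x = 22  # -> x = 22
result = 6  # -> result = 6
x = x << 1  # -> x = 44
ans = x & result | x ^ result  # -> ans = 46

Answer: 46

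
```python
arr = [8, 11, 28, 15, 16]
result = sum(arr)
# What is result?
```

Trace (tracking result):
arr = [8, 11, 28, 15, 16]  # -> arr = [8, 11, 28, 15, 16]
result = sum(arr)  # -> result = 78

Answer: 78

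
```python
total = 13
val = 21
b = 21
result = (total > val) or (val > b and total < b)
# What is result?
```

Answer: False

Derivation:
Trace (tracking result):
total = 13  # -> total = 13
val = 21  # -> val = 21
b = 21  # -> b = 21
result = total > val or (val > b and total < b)  # -> result = False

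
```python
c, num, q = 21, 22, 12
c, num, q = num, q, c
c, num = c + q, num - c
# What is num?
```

Answer: -10

Derivation:
Trace (tracking num):
c, num, q = (21, 22, 12)  # -> c = 21, num = 22, q = 12
c, num, q = (num, q, c)  # -> c = 22, num = 12, q = 21
c, num = (c + q, num - c)  # -> c = 43, num = -10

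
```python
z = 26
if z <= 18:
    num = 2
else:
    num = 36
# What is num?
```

Trace (tracking num):
z = 26  # -> z = 26
if z <= 18:  # condition is False
else:
    num = 36  # -> num = 36

Answer: 36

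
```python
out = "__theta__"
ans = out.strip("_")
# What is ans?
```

Answer: 'theta'

Derivation:
Trace (tracking ans):
out = '__theta__'  # -> out = '__theta__'
ans = out.strip('_')  # -> ans = 'theta'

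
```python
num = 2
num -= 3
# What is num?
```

Answer: -1

Derivation:
Trace (tracking num):
num = 2  # -> num = 2
num -= 3  # -> num = -1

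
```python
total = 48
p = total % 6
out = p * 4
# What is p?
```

Answer: 0

Derivation:
Trace (tracking p):
total = 48  # -> total = 48
p = total % 6  # -> p = 0
out = p * 4  # -> out = 0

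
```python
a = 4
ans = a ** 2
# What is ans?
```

Trace (tracking ans):
a = 4  # -> a = 4
ans = a ** 2  # -> ans = 16

Answer: 16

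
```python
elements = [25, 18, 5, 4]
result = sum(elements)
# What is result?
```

Answer: 52

Derivation:
Trace (tracking result):
elements = [25, 18, 5, 4]  # -> elements = [25, 18, 5, 4]
result = sum(elements)  # -> result = 52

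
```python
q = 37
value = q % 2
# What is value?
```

Trace (tracking value):
q = 37  # -> q = 37
value = q % 2  # -> value = 1

Answer: 1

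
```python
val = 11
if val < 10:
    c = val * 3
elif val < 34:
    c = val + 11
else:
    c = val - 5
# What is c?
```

Trace (tracking c):
val = 11  # -> val = 11
if val < 10:  # condition is False
elif val < 34:  # condition is True
    c = val + 11  # -> c = 22

Answer: 22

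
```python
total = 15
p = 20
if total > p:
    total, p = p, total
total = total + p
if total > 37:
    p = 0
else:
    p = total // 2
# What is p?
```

Trace (tracking p):
total = 15  # -> total = 15
p = 20  # -> p = 20
if total > p:  # condition is False
total = total + p  # -> total = 35
if total > 37:  # condition is False
else:
    p = total // 2  # -> p = 17

Answer: 17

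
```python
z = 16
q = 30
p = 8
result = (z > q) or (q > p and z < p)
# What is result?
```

Trace (tracking result):
z = 16  # -> z = 16
q = 30  # -> q = 30
p = 8  # -> p = 8
result = z > q or (q > p and z < p)  # -> result = False

Answer: False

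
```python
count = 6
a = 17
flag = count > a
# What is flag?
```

Trace (tracking flag):
count = 6  # -> count = 6
a = 17  # -> a = 17
flag = count > a  # -> flag = False

Answer: False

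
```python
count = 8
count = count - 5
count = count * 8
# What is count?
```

Trace (tracking count):
count = 8  # -> count = 8
count = count - 5  # -> count = 3
count = count * 8  # -> count = 24

Answer: 24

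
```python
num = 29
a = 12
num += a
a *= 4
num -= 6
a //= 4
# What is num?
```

Answer: 35

Derivation:
Trace (tracking num):
num = 29  # -> num = 29
a = 12  # -> a = 12
num += a  # -> num = 41
a *= 4  # -> a = 48
num -= 6  # -> num = 35
a //= 4  # -> a = 12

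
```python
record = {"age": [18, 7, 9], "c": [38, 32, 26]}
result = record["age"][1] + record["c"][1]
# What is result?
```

Answer: 39

Derivation:
Trace (tracking result):
record = {'age': [18, 7, 9], 'c': [38, 32, 26]}  # -> record = {'age': [18, 7, 9], 'c': [38, 32, 26]}
result = record['age'][1] + record['c'][1]  # -> result = 39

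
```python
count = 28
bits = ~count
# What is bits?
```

Answer: -29

Derivation:
Trace (tracking bits):
count = 28  # -> count = 28
bits = ~count  # -> bits = -29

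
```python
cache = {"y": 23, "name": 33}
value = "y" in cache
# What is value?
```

Answer: True

Derivation:
Trace (tracking value):
cache = {'y': 23, 'name': 33}  # -> cache = {'y': 23, 'name': 33}
value = 'y' in cache  # -> value = True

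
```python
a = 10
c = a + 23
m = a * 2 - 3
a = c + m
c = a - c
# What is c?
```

Answer: 17

Derivation:
Trace (tracking c):
a = 10  # -> a = 10
c = a + 23  # -> c = 33
m = a * 2 - 3  # -> m = 17
a = c + m  # -> a = 50
c = a - c  # -> c = 17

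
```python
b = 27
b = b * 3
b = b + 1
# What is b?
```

Answer: 82

Derivation:
Trace (tracking b):
b = 27  # -> b = 27
b = b * 3  # -> b = 81
b = b + 1  # -> b = 82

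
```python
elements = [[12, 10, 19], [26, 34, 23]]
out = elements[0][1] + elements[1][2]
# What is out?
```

Trace (tracking out):
elements = [[12, 10, 19], [26, 34, 23]]  # -> elements = [[12, 10, 19], [26, 34, 23]]
out = elements[0][1] + elements[1][2]  # -> out = 33

Answer: 33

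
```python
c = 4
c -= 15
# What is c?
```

Answer: -11

Derivation:
Trace (tracking c):
c = 4  # -> c = 4
c -= 15  # -> c = -11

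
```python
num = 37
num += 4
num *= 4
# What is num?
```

Trace (tracking num):
num = 37  # -> num = 37
num += 4  # -> num = 41
num *= 4  # -> num = 164

Answer: 164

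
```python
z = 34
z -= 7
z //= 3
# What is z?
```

Answer: 9

Derivation:
Trace (tracking z):
z = 34  # -> z = 34
z -= 7  # -> z = 27
z //= 3  # -> z = 9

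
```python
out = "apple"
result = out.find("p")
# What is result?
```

Answer: 1

Derivation:
Trace (tracking result):
out = 'apple'  # -> out = 'apple'
result = out.find('p')  # -> result = 1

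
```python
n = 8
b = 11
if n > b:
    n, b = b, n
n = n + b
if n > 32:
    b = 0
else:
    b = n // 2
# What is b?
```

Trace (tracking b):
n = 8  # -> n = 8
b = 11  # -> b = 11
if n > b:  # condition is False
n = n + b  # -> n = 19
if n > 32:  # condition is False
else:
    b = n // 2  # -> b = 9

Answer: 9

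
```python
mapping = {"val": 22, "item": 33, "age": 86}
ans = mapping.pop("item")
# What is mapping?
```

Answer: {'val': 22, 'age': 86}

Derivation:
Trace (tracking mapping):
mapping = {'val': 22, 'item': 33, 'age': 86}  # -> mapping = {'val': 22, 'item': 33, 'age': 86}
ans = mapping.pop('item')  # -> ans = 33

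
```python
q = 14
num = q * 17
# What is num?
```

Answer: 238

Derivation:
Trace (tracking num):
q = 14  # -> q = 14
num = q * 17  # -> num = 238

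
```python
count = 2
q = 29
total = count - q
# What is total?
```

Trace (tracking total):
count = 2  # -> count = 2
q = 29  # -> q = 29
total = count - q  # -> total = -27

Answer: -27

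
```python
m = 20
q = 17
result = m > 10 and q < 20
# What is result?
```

Trace (tracking result):
m = 20  # -> m = 20
q = 17  # -> q = 17
result = m > 10 and q < 20  # -> result = True

Answer: True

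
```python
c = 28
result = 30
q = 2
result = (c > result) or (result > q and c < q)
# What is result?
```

Trace (tracking result):
c = 28  # -> c = 28
result = 30  # -> result = 30
q = 2  # -> q = 2
result = c > result or (result > q and c < q)  # -> result = False

Answer: False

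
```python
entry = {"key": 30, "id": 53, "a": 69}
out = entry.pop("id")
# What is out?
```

Trace (tracking out):
entry = {'key': 30, 'id': 53, 'a': 69}  # -> entry = {'key': 30, 'id': 53, 'a': 69}
out = entry.pop('id')  # -> out = 53

Answer: 53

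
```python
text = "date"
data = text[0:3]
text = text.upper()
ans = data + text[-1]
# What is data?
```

Trace (tracking data):
text = 'date'  # -> text = 'date'
data = text[0:3]  # -> data = 'dat'
text = text.upper()  # -> text = 'DATE'
ans = data + text[-1]  # -> ans = 'datE'

Answer: 'dat'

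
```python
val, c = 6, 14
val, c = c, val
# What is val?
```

Answer: 14

Derivation:
Trace (tracking val):
val, c = (6, 14)  # -> val = 6, c = 14
val, c = (c, val)  # -> val = 14, c = 6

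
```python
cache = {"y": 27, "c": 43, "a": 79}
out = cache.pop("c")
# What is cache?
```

Trace (tracking cache):
cache = {'y': 27, 'c': 43, 'a': 79}  # -> cache = {'y': 27, 'c': 43, 'a': 79}
out = cache.pop('c')  # -> out = 43

Answer: {'y': 27, 'a': 79}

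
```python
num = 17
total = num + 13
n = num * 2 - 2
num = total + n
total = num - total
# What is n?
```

Answer: 32

Derivation:
Trace (tracking n):
num = 17  # -> num = 17
total = num + 13  # -> total = 30
n = num * 2 - 2  # -> n = 32
num = total + n  # -> num = 62
total = num - total  # -> total = 32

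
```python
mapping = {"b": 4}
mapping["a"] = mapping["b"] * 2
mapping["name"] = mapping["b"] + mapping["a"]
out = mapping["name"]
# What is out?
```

Answer: 12

Derivation:
Trace (tracking out):
mapping = {'b': 4}  # -> mapping = {'b': 4}
mapping['a'] = mapping['b'] * 2  # -> mapping = {'b': 4, 'a': 8}
mapping['name'] = mapping['b'] + mapping['a']  # -> mapping = {'b': 4, 'a': 8, 'name': 12}
out = mapping['name']  # -> out = 12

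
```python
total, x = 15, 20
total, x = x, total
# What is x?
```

Answer: 15

Derivation:
Trace (tracking x):
total, x = (15, 20)  # -> total = 15, x = 20
total, x = (x, total)  # -> total = 20, x = 15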